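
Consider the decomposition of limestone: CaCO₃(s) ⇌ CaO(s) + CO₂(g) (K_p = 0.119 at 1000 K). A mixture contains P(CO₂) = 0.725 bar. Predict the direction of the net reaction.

toward reactants

(CaCO₃, CaO are pure solids — omitted from Q_p.)
Q_p = P(CO₂) = 0.725
Q_p = 0.725 > K_p = 0.119, so the reverse reaction proceeds.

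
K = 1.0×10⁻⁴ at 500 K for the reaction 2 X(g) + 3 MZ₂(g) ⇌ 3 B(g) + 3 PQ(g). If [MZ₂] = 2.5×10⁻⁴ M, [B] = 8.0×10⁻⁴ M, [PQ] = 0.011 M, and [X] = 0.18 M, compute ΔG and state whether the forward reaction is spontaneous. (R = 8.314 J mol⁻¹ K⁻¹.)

ΔG = 10.8 kJ/mol; the forward reaction is non-spontaneous

Q = [B]³·[PQ]³ / ([X]²·[MZ₂]³) = (8.0×10⁻⁴)³·(0.011)³ / ((0.18)²·(2.5×10⁻⁴)³) = 0.00135
ΔG = RT ln(Q/K) = (8.314 J mol⁻¹ K⁻¹)(500 K) × ln(0.00135/1.0×10⁻⁴)
   = (4.157 kJ/mol)(2.603) = 10.8 kJ/mol
ΔG > 0, so the forward reaction is non-spontaneous (proceeds in reverse).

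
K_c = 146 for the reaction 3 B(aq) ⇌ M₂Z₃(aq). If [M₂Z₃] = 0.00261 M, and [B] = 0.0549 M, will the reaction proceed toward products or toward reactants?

Q_c = [M₂Z₃] / [B]³ = (0.00261) / (0.0549)³ = 15.8
Q_c = 15.8 < K_c = 146, so the forward reaction proceeds.

in the forward direction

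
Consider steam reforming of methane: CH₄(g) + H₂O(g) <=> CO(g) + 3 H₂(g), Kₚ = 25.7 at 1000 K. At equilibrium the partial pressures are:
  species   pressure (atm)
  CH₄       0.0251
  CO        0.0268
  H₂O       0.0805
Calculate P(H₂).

P(H₂) = 1.25 atm

At equilibrium, Kₚ = P(CO)·P(H₂)³ / (P(CH₄)·P(H₂O)) = 25.7.
(0.0268)·(P(H₂))³ / ((0.0251)·(0.0805)) = 25.7
P(H₂)³ = 1.94 ⇒ P(H₂) = 1.25 atm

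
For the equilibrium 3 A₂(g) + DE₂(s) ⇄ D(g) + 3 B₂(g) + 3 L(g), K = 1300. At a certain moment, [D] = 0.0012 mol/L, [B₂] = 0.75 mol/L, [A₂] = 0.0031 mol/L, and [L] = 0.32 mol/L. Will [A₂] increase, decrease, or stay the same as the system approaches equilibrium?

(DE₂ is a pure solid — omitted from Q.)
Q = [D]·[B₂]³·[L]³ / [A₂]³ = (0.0012)·(0.75)³·(0.32)³ / (0.0031)³ = 560
Q = 560 < K = 1300: net forward reaction.
A₂ is a reactant, so it decreases.

decrease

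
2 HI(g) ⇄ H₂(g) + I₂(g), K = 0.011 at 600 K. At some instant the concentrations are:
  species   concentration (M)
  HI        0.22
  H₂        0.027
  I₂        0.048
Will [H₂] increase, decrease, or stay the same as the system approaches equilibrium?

Q = [H₂]·[I₂] / [HI]² = (0.027)·(0.048) / (0.22)² = 0.027
Q = 0.027 > K = 0.011: net reverse reaction.
H₂ is a product, so it decreases.

decrease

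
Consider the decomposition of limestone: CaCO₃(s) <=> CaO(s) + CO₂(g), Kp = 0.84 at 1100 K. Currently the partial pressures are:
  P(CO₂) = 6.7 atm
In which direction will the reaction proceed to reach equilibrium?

toward reactants

(CaCO₃, CaO are pure solids — omitted from Qp.)
Qp = P(CO₂) = 6.7
Qp = 6.7 > Kp = 0.84, so the reverse reaction proceeds.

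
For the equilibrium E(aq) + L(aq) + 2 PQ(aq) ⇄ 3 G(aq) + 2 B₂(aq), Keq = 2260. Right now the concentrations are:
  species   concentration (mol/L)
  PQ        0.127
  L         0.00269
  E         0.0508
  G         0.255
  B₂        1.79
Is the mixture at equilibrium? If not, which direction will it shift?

no; Q > K, reaction proceeds in reverse

Q = [G]³·[B₂]² / ([E]·[L]·[PQ]²) = (0.255)³·(1.79)² / ((0.0508)·(0.00269)·(0.127)²) = 24100
Q = 24100 > Keq = 2260: net reverse reaction.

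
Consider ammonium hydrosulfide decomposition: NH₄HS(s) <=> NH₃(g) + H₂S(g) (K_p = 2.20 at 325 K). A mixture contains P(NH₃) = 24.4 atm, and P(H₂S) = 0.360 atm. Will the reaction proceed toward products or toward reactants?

(NH₄HS is a pure solid — omitted from Q_p.)
Q_p = P(NH₃)·P(H₂S) = (24.4)·(0.360) = 8.78
Q_p = 8.78 > K_p = 2.20, so the reverse reaction proceeds.

to the left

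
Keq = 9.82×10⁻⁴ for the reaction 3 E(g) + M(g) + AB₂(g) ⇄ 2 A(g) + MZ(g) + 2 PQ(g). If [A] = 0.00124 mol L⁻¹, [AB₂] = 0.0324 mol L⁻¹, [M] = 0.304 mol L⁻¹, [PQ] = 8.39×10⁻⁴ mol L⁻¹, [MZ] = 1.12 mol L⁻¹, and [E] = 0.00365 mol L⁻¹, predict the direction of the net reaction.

in the reverse direction

Q = [A]²·[MZ]·[PQ]² / ([E]³·[M]·[AB₂]) = (0.00124)²·(1.12)·(8.39×10⁻⁴)² / ((0.00365)³·(0.304)·(0.0324)) = 0.00253
Q = 0.00253 > Keq = 9.82×10⁻⁴, so the reverse reaction proceeds.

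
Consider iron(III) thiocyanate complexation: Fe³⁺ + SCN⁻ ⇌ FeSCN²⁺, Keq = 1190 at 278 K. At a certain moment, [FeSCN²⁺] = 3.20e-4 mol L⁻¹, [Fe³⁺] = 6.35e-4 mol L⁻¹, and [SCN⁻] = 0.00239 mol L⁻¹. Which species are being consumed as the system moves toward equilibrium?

Q = [FeSCN²⁺] / ([Fe³⁺]·[SCN⁻]) = (3.20e-4) / ((6.35e-4)·(0.00239)) = 211
Q = 211 < Keq = 1190: net forward reaction.

Fe³⁺, SCN⁻ (reactants)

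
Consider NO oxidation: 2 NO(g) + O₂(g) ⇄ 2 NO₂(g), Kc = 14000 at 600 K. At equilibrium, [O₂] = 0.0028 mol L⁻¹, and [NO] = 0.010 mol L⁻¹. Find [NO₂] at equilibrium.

At equilibrium, Kc = [NO₂]² / ([NO]²·[O₂]) = 14000.
([NO₂])² / ((0.010)²·(0.0028)) = 14000
[NO₂]² = 0.00392 ⇒ [NO₂] = 0.063 mol L⁻¹

[NO₂] = 0.063 mol L⁻¹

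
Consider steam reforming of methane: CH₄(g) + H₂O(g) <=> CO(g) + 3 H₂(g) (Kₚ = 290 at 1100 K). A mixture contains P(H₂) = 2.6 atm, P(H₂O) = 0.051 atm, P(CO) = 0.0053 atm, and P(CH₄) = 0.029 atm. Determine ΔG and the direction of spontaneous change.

ΔG = -14.0 kJ/mol; the forward reaction is spontaneous

Qₚ = P(CO)·P(H₂)³ / (P(CH₄)·P(H₂O)) = (0.0053)·(2.6)³ / ((0.029)·(0.051)) = 63.0
ΔG = RT ln(Qₚ/Kₚ) = (8.314 J mol⁻¹ K⁻¹)(1100 K) × ln(63.0/290)
   = (9.145 kJ/mol)(-1.527) = -14.0 kJ/mol
ΔG < 0, so the forward reaction is spontaneous (proceeds forward).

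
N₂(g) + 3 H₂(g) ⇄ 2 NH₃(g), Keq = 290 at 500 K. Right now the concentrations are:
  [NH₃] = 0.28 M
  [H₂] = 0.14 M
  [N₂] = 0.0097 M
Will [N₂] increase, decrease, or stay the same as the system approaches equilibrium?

Q = [NH₃]² / ([N₂]·[H₂]³) = (0.28)² / ((0.0097)·(0.14)³) = 2900
Q = 2900 > Keq = 290: net reverse reaction.
N₂ is a reactant, so it increases.

increase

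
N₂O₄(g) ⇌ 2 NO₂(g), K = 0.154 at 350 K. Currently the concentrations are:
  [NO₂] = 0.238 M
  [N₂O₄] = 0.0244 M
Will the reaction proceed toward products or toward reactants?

in the reverse direction

Q = [NO₂]² / [N₂O₄] = (0.238)² / (0.0244) = 2.32
Q = 2.32 > K = 0.154, so the reverse reaction proceeds.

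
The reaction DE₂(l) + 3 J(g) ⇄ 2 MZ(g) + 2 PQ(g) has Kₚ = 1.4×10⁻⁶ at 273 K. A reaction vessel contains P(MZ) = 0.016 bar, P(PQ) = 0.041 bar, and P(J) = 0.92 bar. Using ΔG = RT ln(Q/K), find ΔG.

ΔG = -2.11 kJ/mol

(DE₂ is a pure liquid — omitted from Qₚ.)
Qₚ = P(MZ)²·P(PQ)² / P(J)³ = (0.016)²·(0.041)² / (0.92)³ = 5.53×10⁻⁷
ΔG = RT ln(Qₚ/Kₚ) = (8.314 J mol⁻¹ K⁻¹)(273 K) × ln(5.53×10⁻⁷/1.4×10⁻⁶)
   = (2.270 kJ/mol)(-0.9289) = -2.11 kJ/mol
ΔG < 0, so the forward reaction is spontaneous (proceeds forward).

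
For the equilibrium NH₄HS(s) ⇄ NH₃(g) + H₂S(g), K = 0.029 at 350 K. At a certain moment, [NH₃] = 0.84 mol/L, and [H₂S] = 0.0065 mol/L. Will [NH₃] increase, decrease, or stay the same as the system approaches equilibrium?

increase

(NH₄HS is a pure solid — omitted from Q.)
Q = [NH₃]·[H₂S] = (0.84)·(0.0065) = 0.0055
Q = 0.0055 < K = 0.029: net forward reaction.
NH₃ is a product, so it increases.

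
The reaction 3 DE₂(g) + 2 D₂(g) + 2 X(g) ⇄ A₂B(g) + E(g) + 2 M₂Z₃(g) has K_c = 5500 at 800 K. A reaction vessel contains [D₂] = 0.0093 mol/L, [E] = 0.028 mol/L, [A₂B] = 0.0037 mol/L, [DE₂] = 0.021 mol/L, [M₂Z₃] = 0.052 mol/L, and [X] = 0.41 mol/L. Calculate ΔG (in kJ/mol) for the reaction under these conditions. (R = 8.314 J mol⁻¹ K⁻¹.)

ΔG = -6.47 kJ/mol

Q_c = [A₂B]·[E]·[M₂Z₃]² / ([DE₂]³·[D₂]²·[X]²) = (0.0037)·(0.028)·(0.052)² / ((0.021)³·(0.0093)²·(0.41)²) = 2080
ΔG = RT ln(Q_c/K_c) = (8.314 J mol⁻¹ K⁻¹)(800 K) × ln(2080/5500)
   = (6.651 kJ/mol)(-0.9724) = -6.47 kJ/mol
ΔG < 0, so the forward reaction is spontaneous (proceeds forward).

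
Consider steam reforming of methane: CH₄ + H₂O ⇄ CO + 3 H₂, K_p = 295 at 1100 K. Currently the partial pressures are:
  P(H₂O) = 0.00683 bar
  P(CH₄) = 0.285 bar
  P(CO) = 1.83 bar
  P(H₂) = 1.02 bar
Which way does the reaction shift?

to the left

Q_p = P(CO)·P(H₂)³ / (P(CH₄)·P(H₂O)) = (1.83)·(1.02)³ / ((0.285)·(0.00683)) = 998
Q_p = 998 > K_p = 295, so the reverse reaction proceeds.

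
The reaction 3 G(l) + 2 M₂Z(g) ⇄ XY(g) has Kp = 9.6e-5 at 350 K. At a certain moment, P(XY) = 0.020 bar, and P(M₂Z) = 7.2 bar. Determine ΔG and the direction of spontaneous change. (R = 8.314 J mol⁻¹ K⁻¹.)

ΔG = 4.05 kJ/mol; the forward reaction is non-spontaneous

(G is a pure liquid — omitted from Qp.)
Qp = P(XY) / P(M₂Z)² = (0.020) / (7.2)² = 3.86e-4
ΔG = RT ln(Qp/Kp) = (8.314 J mol⁻¹ K⁻¹)(350 K) × ln(3.86e-4/9.6e-5)
   = (2.910 kJ/mol)(1.391) = 4.05 kJ/mol
ΔG > 0, so the forward reaction is non-spontaneous (proceeds in reverse).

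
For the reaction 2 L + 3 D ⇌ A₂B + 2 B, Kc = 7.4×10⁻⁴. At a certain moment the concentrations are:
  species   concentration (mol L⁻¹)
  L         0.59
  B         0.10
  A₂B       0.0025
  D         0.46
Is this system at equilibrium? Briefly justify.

Qc = [A₂B]·[B]² / ([L]²·[D]³) = (0.0025)·(0.10)² / ((0.59)²·(0.46)³) = 7.4×10⁻⁴
Qc = 7.4×10⁻⁴ = Kc; the system is at equilibrium.

yes, at equilibrium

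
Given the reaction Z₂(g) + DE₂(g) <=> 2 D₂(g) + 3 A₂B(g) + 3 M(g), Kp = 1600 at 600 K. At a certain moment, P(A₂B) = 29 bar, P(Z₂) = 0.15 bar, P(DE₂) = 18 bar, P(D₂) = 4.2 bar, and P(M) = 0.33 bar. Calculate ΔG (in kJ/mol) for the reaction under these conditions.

ΔG = 6.36 kJ/mol

Qp = P(D₂)²·P(A₂B)³·P(M)³ / (P(Z₂)·P(DE₂)) = (4.2)²·(29)³·(0.33)³ / ((0.15)·(18)) = 5730
ΔG = RT ln(Qp/Kp) = (8.314 J mol⁻¹ K⁻¹)(600 K) × ln(5730/1600)
   = (4.988 kJ/mol)(1.276) = 6.36 kJ/mol
ΔG > 0, so the forward reaction is non-spontaneous (proceeds in reverse).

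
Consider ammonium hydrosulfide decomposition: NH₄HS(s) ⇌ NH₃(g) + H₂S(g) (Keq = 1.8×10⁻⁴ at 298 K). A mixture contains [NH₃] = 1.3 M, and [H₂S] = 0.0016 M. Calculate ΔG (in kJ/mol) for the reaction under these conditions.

ΔG = 6.06 kJ/mol

(NH₄HS is a pure solid — omitted from Q.)
Q = [NH₃]·[H₂S] = (1.3)·(0.0016) = 0.00208
ΔG = RT ln(Q/Keq) = (8.314 J mol⁻¹ K⁻¹)(298 K) × ln(0.00208/1.8×10⁻⁴)
   = (2.478 kJ/mol)(2.447) = 6.06 kJ/mol
ΔG > 0, so the forward reaction is non-spontaneous (proceeds in reverse).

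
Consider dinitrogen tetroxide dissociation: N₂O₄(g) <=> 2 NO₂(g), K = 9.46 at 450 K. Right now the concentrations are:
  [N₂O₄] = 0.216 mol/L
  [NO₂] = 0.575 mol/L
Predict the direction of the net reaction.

Q = [NO₂]² / [N₂O₄] = (0.575)² / (0.216) = 1.53
Q = 1.53 < K = 9.46, so the forward reaction proceeds.

forward (toward products)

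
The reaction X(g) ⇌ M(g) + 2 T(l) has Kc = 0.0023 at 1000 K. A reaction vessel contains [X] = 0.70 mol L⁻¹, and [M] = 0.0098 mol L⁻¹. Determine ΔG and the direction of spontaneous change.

(T is a pure liquid — omitted from Qc.)
Qc = [M] / [X] = (0.0098) / (0.70) = 0.0140
ΔG = RT ln(Qc/Kc) = (8.314 J mol⁻¹ K⁻¹)(1000 K) × ln(0.0140/0.0023)
   = (8.314 kJ/mol)(1.806) = 15.0 kJ/mol
ΔG > 0, so the forward reaction is non-spontaneous (proceeds in reverse).

ΔG = 15.0 kJ/mol; the forward reaction is non-spontaneous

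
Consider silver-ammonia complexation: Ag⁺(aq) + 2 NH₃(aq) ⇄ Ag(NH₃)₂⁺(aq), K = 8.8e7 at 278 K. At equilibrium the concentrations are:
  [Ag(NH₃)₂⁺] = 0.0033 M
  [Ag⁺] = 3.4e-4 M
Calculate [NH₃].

At equilibrium, K = [Ag(NH₃)₂⁺] / ([Ag⁺]·[NH₃]²) = 8.8e7.
(0.0033) / ((3.4e-4)·([NH₃])²) = 8.8e7
[NH₃]² = 1.10e-7 ⇒ [NH₃] = 3.3e-4 M

[NH₃] = 3.3e-4 M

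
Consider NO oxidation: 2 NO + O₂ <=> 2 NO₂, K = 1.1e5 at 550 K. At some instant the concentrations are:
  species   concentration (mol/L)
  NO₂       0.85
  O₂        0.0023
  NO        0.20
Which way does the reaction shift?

to the right

Q = [NO₂]² / ([NO]²·[O₂]) = (0.85)² / ((0.20)²·(0.0023)) = 7900
Q = 7900 < K = 1.1e5, so the forward reaction proceeds.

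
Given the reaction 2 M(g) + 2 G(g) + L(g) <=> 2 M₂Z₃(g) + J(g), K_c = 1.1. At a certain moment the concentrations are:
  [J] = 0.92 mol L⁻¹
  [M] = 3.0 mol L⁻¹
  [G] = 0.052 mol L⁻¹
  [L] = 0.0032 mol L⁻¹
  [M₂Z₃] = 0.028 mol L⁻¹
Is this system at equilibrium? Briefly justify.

no; Q > K, reaction proceeds in reverse

Q_c = [M₂Z₃]²·[J] / ([M]²·[G]²·[L]) = (0.028)²·(0.92) / ((3.0)²·(0.052)²·(0.0032)) = 9.3
Q_c = 9.3 > K_c = 1.1: net reverse reaction.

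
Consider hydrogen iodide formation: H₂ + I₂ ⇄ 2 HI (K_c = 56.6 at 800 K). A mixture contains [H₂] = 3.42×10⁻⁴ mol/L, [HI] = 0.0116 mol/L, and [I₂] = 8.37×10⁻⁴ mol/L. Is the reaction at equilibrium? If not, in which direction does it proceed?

to the left

Q_c = [HI]² / ([H₂]·[I₂]) = (0.0116)² / ((3.42×10⁻⁴)·(8.37×10⁻⁴)) = 470
Q_c = 470 > K_c = 56.6, so the reverse reaction proceeds.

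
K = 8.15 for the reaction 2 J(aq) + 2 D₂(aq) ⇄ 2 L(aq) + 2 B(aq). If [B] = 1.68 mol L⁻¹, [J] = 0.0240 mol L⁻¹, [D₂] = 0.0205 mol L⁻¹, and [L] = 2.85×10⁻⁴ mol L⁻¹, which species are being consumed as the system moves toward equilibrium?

Q = [L]²·[B]² / ([J]²·[D₂]²) = (2.85×10⁻⁴)²·(1.68)² / ((0.0240)²·(0.0205)²) = 0.947
Q = 0.947 < K = 8.15: net forward reaction.

J, D₂ (reactants)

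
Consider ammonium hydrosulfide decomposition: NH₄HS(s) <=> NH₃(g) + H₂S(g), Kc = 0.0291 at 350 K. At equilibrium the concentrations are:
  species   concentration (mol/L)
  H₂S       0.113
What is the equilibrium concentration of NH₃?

(NH₄HS is a pure solid — omitted from Kc.)
At equilibrium, Kc = [NH₃]·[H₂S] = 0.0291.
([NH₃])·(0.113) = 0.0291
[NH₃] = 0.258 mol/L

[NH₃] = 0.258 mol/L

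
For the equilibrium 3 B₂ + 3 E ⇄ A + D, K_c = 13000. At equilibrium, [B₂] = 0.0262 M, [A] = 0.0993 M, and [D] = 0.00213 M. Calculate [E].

At equilibrium, K_c = [A]·[D] / ([B₂]³·[E]³) = 13000.
(0.0993)·(0.00213) / ((0.0262)³·([E])³) = 13000
[E]³ = 9.05e-4 ⇒ [E] = 0.0967 M

[E] = 0.0967 M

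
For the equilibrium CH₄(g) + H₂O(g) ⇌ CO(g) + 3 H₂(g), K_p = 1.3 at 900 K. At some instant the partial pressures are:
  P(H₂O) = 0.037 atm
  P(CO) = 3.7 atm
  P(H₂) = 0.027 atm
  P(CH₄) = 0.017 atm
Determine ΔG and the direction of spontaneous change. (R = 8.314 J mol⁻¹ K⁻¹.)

ΔG = -18.1 kJ/mol; the forward reaction is spontaneous

Q_p = P(CO)·P(H₂)³ / (P(CH₄)·P(H₂O)) = (3.7)·(0.027)³ / ((0.017)·(0.037)) = 0.116
ΔG = RT ln(Q_p/K_p) = (8.314 J mol⁻¹ K⁻¹)(900 K) × ln(0.116/1.3)
   = (7.483 kJ/mol)(-2.417) = -18.1 kJ/mol
ΔG < 0, so the forward reaction is spontaneous (proceeds forward).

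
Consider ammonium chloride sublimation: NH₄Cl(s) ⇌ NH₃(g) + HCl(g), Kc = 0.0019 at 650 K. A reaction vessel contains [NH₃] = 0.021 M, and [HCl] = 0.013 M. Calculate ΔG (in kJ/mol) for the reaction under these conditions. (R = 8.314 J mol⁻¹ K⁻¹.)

ΔG = -10.5 kJ/mol

(NH₄Cl is a pure solid — omitted from Qc.)
Qc = [NH₃]·[HCl] = (0.021)·(0.013) = 2.73e-4
ΔG = RT ln(Qc/Kc) = (8.314 J mol⁻¹ K⁻¹)(650 K) × ln(2.73e-4/0.0019)
   = (5.404 kJ/mol)(-1.940) = -10.5 kJ/mol
ΔG < 0, so the forward reaction is spontaneous (proceeds forward).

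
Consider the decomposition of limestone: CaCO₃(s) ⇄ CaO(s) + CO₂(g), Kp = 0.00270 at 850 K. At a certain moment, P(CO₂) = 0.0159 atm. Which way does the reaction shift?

(CaCO₃, CaO are pure solids — omitted from Qp.)
Qp = P(CO₂) = 0.0159
Qp = 0.0159 > Kp = 0.00270, so the reverse reaction proceeds.

reverse (toward reactants)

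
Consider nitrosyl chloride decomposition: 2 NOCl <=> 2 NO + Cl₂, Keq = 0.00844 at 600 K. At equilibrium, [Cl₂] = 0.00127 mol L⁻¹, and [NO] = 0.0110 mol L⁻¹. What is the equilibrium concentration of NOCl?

At equilibrium, Keq = [NO]²·[Cl₂] / [NOCl]² = 0.00844.
(0.0110)²·(0.00127) / ([NOCl])² = 0.00844
[NOCl]² = 1.82×10⁻⁵ ⇒ [NOCl] = 0.00427 mol L⁻¹

[NOCl] = 0.00427 mol L⁻¹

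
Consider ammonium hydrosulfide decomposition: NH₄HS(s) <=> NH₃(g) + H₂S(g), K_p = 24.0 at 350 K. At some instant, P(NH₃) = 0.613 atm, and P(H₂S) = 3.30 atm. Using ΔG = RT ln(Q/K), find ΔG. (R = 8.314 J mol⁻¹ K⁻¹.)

ΔG = -7.20 kJ/mol

(NH₄HS is a pure solid — omitted from Q_p.)
Q_p = P(NH₃)·P(H₂S) = (0.613)·(3.30) = 2.02
ΔG = RT ln(Q_p/K_p) = (8.314 J mol⁻¹ K⁻¹)(350 K) × ln(2.02/24.0)
   = (2.910 kJ/mol)(-2.475) = -7.20 kJ/mol
ΔG < 0, so the forward reaction is spontaneous (proceeds forward).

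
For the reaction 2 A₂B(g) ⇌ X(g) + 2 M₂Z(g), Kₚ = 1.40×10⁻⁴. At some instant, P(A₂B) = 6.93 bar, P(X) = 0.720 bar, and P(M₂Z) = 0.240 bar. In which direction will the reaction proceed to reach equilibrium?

Qₚ = P(X)·P(M₂Z)² / P(A₂B)² = (0.720)·(0.240)² / (6.93)² = 8.64×10⁻⁴
Qₚ = 8.64×10⁻⁴ > Kₚ = 1.40×10⁻⁴, so the reverse reaction proceeds.

in the reverse direction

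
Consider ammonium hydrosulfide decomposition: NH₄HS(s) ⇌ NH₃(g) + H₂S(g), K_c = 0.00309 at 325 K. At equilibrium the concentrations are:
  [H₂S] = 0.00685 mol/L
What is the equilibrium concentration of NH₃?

[NH₃] = 0.451 mol/L

(NH₄HS is a pure solid — omitted from K_c.)
At equilibrium, K_c = [NH₃]·[H₂S] = 0.00309.
([NH₃])·(0.00685) = 0.00309
[NH₃] = 0.451 mol/L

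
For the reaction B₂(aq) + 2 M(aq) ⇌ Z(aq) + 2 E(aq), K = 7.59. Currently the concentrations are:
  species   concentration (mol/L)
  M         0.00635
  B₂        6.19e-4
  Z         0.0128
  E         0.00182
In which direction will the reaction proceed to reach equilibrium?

Q = [Z]·[E]² / ([B₂]·[M]²) = (0.0128)·(0.00182)² / ((6.19e-4)·(0.00635)²) = 1.70
Q = 1.70 < K = 7.59, so the forward reaction proceeds.

in the forward direction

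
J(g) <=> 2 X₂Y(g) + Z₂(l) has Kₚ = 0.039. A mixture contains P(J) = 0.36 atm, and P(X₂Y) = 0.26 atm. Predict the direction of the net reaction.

toward reactants

(Z₂ is a pure liquid — omitted from Qₚ.)
Qₚ = P(X₂Y)² / P(J) = (0.26)² / (0.36) = 0.19
Qₚ = 0.19 > Kₚ = 0.039, so the reverse reaction proceeds.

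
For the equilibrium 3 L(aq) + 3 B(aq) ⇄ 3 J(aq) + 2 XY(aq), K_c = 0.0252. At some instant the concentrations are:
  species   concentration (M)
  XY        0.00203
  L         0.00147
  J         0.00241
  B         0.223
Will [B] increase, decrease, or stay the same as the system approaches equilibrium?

Q_c = [J]³·[XY]² / ([L]³·[B]³) = (0.00241)³·(0.00203)² / ((0.00147)³·(0.223)³) = 0.00164
Q_c = 0.00164 < K_c = 0.0252: net forward reaction.
B is a reactant, so it decreases.

decrease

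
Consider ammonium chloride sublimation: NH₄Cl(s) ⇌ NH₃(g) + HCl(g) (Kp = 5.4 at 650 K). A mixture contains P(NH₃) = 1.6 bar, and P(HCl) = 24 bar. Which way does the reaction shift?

(NH₄Cl is a pure solid — omitted from Qp.)
Qp = P(NH₃)·P(HCl) = (1.6)·(24) = 38
Qp = 38 > Kp = 5.4, so the reverse reaction proceeds.

reverse (toward reactants)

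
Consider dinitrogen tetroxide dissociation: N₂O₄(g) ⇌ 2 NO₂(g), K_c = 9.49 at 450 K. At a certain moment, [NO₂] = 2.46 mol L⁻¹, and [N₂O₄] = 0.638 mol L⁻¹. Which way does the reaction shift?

Q_c = [NO₂]² / [N₂O₄] = (2.46)² / (0.638) = 9.49
Q_c = 9.49 = K_c, so the system is already at equilibrium.

neither direction; the system is at equilibrium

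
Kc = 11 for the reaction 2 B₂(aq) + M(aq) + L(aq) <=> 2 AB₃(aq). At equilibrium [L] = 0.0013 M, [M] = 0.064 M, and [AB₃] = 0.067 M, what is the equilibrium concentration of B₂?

[B₂] = 2.2 M

At equilibrium, Kc = [AB₃]² / ([B₂]²·[M]·[L]) = 11.
(0.067)² / (([B₂])²·(0.064)·(0.0013)) = 11
[B₂]² = 4.90 ⇒ [B₂] = 2.2 M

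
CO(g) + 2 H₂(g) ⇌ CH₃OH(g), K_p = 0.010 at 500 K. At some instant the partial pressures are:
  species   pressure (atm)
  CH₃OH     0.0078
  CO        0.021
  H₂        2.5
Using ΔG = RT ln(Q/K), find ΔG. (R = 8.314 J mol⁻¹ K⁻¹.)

ΔG = 7.41 kJ/mol

Q_p = P(CH₃OH) / (P(CO)·P(H₂)²) = (0.0078) / ((0.021)·(2.5)²) = 0.0594
ΔG = RT ln(Q_p/K_p) = (8.314 J mol⁻¹ K⁻¹)(500 K) × ln(0.0594/0.010)
   = (4.157 kJ/mol)(1.782) = 7.41 kJ/mol
ΔG > 0, so the forward reaction is non-spontaneous (proceeds in reverse).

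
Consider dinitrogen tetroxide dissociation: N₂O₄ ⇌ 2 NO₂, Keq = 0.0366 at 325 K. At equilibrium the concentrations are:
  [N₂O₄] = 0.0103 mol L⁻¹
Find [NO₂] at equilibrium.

At equilibrium, Keq = [NO₂]² / [N₂O₄] = 0.0366.
([NO₂])² / (0.0103) = 0.0366
[NO₂]² = 3.77e-4 ⇒ [NO₂] = 0.0194 mol L⁻¹

[NO₂] = 0.0194 mol L⁻¹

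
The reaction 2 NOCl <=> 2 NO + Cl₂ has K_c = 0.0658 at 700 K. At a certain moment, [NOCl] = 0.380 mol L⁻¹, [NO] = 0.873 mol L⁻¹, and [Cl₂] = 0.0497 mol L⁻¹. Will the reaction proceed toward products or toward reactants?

to the left

Q_c = [NO]²·[Cl₂] / [NOCl]² = (0.873)²·(0.0497) / (0.380)² = 0.262
Q_c = 0.262 > K_c = 0.0658, so the reverse reaction proceeds.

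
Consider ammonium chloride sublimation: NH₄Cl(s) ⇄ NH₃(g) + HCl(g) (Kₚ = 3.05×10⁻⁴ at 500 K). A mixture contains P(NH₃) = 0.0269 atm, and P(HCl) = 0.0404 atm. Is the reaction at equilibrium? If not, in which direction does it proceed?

(NH₄Cl is a pure solid — omitted from Qₚ.)
Qₚ = P(NH₃)·P(HCl) = (0.0269)·(0.0404) = 0.00109
Qₚ = 0.00109 > Kₚ = 3.05×10⁻⁴, so the reverse reaction proceeds.

to the left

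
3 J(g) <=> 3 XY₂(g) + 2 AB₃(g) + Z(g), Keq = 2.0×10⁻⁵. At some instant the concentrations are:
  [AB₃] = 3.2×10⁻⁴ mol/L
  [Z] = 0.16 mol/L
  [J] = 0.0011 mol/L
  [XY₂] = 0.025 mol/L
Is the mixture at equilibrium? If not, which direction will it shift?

no; Q > K, reaction proceeds in reverse

Q = [XY₂]³·[AB₃]²·[Z] / [J]³ = (0.025)³·(3.2×10⁻⁴)²·(0.16) / (0.0011)³ = 1.9×10⁻⁴
Q = 1.9×10⁻⁴ > Keq = 2.0×10⁻⁵: net reverse reaction.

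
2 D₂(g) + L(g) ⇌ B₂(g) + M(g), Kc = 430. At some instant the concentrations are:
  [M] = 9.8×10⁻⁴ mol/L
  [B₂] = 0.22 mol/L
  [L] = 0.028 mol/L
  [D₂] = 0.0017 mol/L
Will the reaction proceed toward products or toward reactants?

Qc = [B₂]·[M] / ([D₂]²·[L]) = (0.22)·(9.8×10⁻⁴) / ((0.0017)²·(0.028)) = 2700
Qc = 2700 > Kc = 430, so the reverse reaction proceeds.

in the reverse direction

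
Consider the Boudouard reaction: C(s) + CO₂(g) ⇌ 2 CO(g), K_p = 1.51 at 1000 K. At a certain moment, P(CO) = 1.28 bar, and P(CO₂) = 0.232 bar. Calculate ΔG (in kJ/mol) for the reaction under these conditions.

ΔG = 12.8 kJ/mol

(C is a pure solid — omitted from Q_p.)
Q_p = P(CO)² / P(CO₂) = (1.28)² / (0.232) = 7.06
ΔG = RT ln(Q_p/K_p) = (8.314 J mol⁻¹ K⁻¹)(1000 K) × ln(7.06/1.51)
   = (8.314 kJ/mol)(1.542) = 12.8 kJ/mol
ΔG > 0, so the forward reaction is non-spontaneous (proceeds in reverse).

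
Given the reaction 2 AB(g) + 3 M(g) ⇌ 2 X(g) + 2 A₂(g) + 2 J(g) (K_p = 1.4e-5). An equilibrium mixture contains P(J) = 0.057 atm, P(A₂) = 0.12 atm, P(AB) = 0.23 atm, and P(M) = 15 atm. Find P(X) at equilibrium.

At equilibrium, K_p = P(X)²·P(A₂)²·P(J)² / (P(AB)²·P(M)³) = 1.4e-5.
(P(X))²·(0.12)²·(0.057)² / ((0.23)²·(15)³) = 1.4e-5
P(X)² = 53.4 ⇒ P(X) = 7.3 atm

P(X) = 7.3 atm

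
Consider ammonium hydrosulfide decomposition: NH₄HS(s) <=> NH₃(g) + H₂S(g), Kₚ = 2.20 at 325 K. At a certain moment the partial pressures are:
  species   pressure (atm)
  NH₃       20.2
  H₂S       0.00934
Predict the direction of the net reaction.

(NH₄HS is a pure solid — omitted from Qₚ.)
Qₚ = P(NH₃)·P(H₂S) = (20.2)·(0.00934) = 0.189
Qₚ = 0.189 < Kₚ = 2.20, so the forward reaction proceeds.

forward (toward products)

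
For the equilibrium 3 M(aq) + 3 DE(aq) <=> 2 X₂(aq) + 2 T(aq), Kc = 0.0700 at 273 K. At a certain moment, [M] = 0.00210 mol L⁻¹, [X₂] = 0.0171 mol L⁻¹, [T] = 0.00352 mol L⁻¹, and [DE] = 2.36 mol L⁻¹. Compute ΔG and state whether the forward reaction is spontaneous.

Qc = [X₂]²·[T]² / ([M]³·[DE]³) = (0.0171)²·(0.00352)² / ((0.00210)³·(2.36)³) = 0.0298
ΔG = RT ln(Qc/Kc) = (8.314 J mol⁻¹ K⁻¹)(273 K) × ln(0.0298/0.0700)
   = (2.270 kJ/mol)(-0.8540) = -1.94 kJ/mol
ΔG < 0, so the forward reaction is spontaneous (proceeds forward).

ΔG = -1.94 kJ/mol; the forward reaction is spontaneous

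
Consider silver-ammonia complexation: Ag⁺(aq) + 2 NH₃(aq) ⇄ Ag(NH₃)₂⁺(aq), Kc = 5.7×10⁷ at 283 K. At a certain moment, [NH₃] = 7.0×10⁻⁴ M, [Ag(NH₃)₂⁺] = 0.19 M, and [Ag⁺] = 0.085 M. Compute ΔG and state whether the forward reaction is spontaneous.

ΔG = -5.94 kJ/mol; the forward reaction is spontaneous

Qc = [Ag(NH₃)₂⁺] / ([Ag⁺]·[NH₃]²) = (0.19) / ((0.085)·(7.0×10⁻⁴)²) = 4.56×10⁶
ΔG = RT ln(Qc/Kc) = (8.314 J mol⁻¹ K⁻¹)(283 K) × ln(4.56×10⁶/5.7×10⁷)
   = (2.353 kJ/mol)(-2.526) = -5.94 kJ/mol
ΔG < 0, so the forward reaction is spontaneous (proceeds forward).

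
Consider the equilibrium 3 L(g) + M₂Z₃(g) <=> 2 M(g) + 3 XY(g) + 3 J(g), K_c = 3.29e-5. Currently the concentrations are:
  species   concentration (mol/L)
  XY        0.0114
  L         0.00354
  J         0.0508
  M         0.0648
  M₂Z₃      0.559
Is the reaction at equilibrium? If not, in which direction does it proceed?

at equilibrium

Q_c = [M]²·[XY]³·[J]³ / ([L]³·[M₂Z₃]) = (0.0648)²·(0.0114)³·(0.0508)³ / ((0.00354)³·(0.559)) = 3.29e-5
Q_c = 3.29e-5 = K_c, so the system is already at equilibrium.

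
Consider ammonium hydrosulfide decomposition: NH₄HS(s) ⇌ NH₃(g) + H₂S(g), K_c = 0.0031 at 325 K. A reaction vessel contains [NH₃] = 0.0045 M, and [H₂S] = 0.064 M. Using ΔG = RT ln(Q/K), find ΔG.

(NH₄HS is a pure solid — omitted from Q_c.)
Q_c = [NH₃]·[H₂S] = (0.0045)·(0.064) = 2.88e-4
ΔG = RT ln(Q_c/K_c) = (8.314 J mol⁻¹ K⁻¹)(325 K) × ln(2.88e-4/0.0031)
   = (2.702 kJ/mol)(-2.376) = -6.42 kJ/mol
ΔG < 0, so the forward reaction is spontaneous (proceeds forward).

ΔG = -6.42 kJ/mol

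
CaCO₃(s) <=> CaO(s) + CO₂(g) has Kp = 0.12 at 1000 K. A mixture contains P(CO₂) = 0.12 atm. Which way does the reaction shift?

(CaCO₃, CaO are pure solids — omitted from Qp.)
Qp = P(CO₂) = 0.12
Qp = 0.12 = Kp, so the system is already at equilibrium.

at equilibrium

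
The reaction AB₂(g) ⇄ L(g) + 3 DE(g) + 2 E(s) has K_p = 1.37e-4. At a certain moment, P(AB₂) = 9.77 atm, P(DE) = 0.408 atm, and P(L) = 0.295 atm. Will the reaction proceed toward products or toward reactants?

(E is a pure solid — omitted from Q_p.)
Q_p = P(L)·P(DE)³ / P(AB₂) = (0.295)·(0.408)³ / (9.77) = 0.00205
Q_p = 0.00205 > K_p = 1.37e-4, so the reverse reaction proceeds.

to the left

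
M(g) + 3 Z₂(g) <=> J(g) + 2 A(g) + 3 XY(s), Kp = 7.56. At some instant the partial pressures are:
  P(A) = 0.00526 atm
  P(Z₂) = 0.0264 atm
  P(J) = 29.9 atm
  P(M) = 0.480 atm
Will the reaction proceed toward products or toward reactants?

toward reactants

(XY is a pure solid — omitted from Qp.)
Qp = P(J)·P(A)² / (P(M)·P(Z₂)³) = (29.9)·(0.00526)² / ((0.480)·(0.0264)³) = 93.7
Qp = 93.7 > Kp = 7.56, so the reverse reaction proceeds.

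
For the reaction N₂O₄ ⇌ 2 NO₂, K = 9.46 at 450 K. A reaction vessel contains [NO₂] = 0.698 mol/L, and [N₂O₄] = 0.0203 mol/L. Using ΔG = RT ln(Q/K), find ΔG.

ΔG = 3.48 kJ/mol

Q = [NO₂]² / [N₂O₄] = (0.698)² / (0.0203) = 24.0
ΔG = RT ln(Q/K) = (8.314 J mol⁻¹ K⁻¹)(450 K) × ln(24.0/9.46)
   = (3.741 kJ/mol)(0.9310) = 3.48 kJ/mol
ΔG > 0, so the forward reaction is non-spontaneous (proceeds in reverse).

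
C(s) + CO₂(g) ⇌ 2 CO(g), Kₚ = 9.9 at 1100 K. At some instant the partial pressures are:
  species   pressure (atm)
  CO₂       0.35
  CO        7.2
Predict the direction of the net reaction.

(C is a pure solid — omitted from Qₚ.)
Qₚ = P(CO)² / P(CO₂) = (7.2)² / (0.35) = 150
Qₚ = 150 > Kₚ = 9.9, so the reverse reaction proceeds.

toward reactants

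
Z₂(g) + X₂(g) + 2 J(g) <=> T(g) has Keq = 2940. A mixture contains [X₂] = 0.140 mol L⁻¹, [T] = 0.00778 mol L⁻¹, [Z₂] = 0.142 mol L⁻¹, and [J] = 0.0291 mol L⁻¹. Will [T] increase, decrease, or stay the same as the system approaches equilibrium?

Q = [T] / ([Z₂]·[X₂]·[J]²) = (0.00778) / ((0.142)·(0.140)·(0.0291)²) = 462
Q = 462 < Keq = 2940: net forward reaction.
T is a product, so it increases.

increase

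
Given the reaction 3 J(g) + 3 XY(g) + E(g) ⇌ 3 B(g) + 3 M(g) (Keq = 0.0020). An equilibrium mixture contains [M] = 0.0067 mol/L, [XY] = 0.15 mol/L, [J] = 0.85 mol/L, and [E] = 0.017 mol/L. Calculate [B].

[B] = 0.62 mol/L

At equilibrium, Keq = [B]³·[M]³ / ([J]³·[XY]³·[E]) = 0.0020.
([B])³·(0.0067)³ / ((0.85)³·(0.15)³·(0.017)) = 0.0020
[B]³ = 0.234 ⇒ [B] = 0.62 mol/L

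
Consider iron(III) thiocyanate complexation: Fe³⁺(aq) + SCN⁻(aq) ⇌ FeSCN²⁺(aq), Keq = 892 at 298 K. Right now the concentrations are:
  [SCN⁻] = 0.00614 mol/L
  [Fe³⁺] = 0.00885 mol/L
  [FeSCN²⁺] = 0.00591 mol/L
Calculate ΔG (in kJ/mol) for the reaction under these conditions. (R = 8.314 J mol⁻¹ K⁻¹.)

Q = [FeSCN²⁺] / ([Fe³⁺]·[SCN⁻]) = (0.00591) / ((0.00885)·(0.00614)) = 109
ΔG = RT ln(Q/Keq) = (8.314 J mol⁻¹ K⁻¹)(298 K) × ln(109/892)
   = (2.478 kJ/mol)(-2.102) = -5.21 kJ/mol
ΔG < 0, so the forward reaction is spontaneous (proceeds forward).

ΔG = -5.21 kJ/mol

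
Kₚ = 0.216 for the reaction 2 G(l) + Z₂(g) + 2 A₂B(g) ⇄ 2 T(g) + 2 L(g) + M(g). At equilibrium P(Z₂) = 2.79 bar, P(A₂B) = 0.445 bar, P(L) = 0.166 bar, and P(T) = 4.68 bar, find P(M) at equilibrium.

P(M) = 0.198 bar

(G is a pure liquid — omitted from Kₚ.)
At equilibrium, Kₚ = P(T)²·P(L)²·P(M) / (P(Z₂)·P(A₂B)²) = 0.216.
(4.68)²·(0.166)²·(P(M)) / ((2.79)·(0.445)²) = 0.216
P(M) = 0.198 bar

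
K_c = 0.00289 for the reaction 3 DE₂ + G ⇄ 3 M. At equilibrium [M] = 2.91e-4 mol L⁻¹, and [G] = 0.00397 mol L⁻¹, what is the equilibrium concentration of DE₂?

[DE₂] = 0.0129 mol L⁻¹

At equilibrium, K_c = [M]³ / ([DE₂]³·[G]) = 0.00289.
(2.91e-4)³ / (([DE₂])³·(0.00397)) = 0.00289
[DE₂]³ = 2.15e-6 ⇒ [DE₂] = 0.0129 mol L⁻¹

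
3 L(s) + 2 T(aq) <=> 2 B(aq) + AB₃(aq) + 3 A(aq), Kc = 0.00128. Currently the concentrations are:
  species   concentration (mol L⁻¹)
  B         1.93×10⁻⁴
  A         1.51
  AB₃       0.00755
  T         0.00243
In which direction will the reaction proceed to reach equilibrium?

to the right

(L is a pure solid — omitted from Qc.)
Qc = [B]²·[AB₃]·[A]³ / [T]² = (1.93×10⁻⁴)²·(0.00755)·(1.51)³ / (0.00243)² = 1.64×10⁻⁴
Qc = 1.64×10⁻⁴ < Kc = 0.00128, so the forward reaction proceeds.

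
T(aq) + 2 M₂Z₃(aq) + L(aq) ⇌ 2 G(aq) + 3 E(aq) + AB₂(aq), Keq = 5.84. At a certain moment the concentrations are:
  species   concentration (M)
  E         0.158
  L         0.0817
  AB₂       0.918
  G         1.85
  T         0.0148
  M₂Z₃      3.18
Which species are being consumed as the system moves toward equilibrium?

Q = [G]²·[E]³·[AB₂] / ([T]·[M₂Z₃]²·[L]) = (1.85)²·(0.158)³·(0.918) / ((0.0148)·(3.18)²·(0.0817)) = 1.01
Q = 1.01 < Keq = 5.84: net forward reaction.

T, M₂Z₃, L (reactants)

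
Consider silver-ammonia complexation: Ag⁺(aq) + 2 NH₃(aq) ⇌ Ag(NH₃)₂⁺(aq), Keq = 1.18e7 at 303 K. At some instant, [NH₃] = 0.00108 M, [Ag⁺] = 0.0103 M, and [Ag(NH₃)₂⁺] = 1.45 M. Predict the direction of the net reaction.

Q = [Ag(NH₃)₂⁺] / ([Ag⁺]·[NH₃]²) = (1.45) / ((0.0103)·(0.00108)²) = 1.21e8
Q = 1.21e8 > Keq = 1.18e7, so the reverse reaction proceeds.

toward reactants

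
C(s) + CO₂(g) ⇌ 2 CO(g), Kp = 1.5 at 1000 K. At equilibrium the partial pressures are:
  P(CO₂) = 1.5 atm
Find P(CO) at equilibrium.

(C is a pure solid — omitted from Kp.)
At equilibrium, Kp = P(CO)² / P(CO₂) = 1.5.
(P(CO))² / (1.5) = 1.5
P(CO)² = 2.25 ⇒ P(CO) = 1.5 atm

P(CO) = 1.5 atm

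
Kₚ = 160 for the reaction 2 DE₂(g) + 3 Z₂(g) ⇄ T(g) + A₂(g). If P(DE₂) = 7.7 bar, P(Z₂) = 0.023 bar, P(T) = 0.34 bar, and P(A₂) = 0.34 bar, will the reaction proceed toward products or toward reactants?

at equilibrium

Qₚ = P(T)·P(A₂) / (P(DE₂)²·P(Z₂)³) = (0.34)·(0.34) / ((7.7)²·(0.023)³) = 160
Qₚ = 160 = Kₚ, so the system is already at equilibrium.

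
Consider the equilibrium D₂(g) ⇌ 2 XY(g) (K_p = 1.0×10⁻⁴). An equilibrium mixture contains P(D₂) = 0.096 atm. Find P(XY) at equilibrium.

At equilibrium, K_p = P(XY)² / P(D₂) = 1.0×10⁻⁴.
(P(XY))² / (0.096) = 1.0×10⁻⁴
P(XY)² = 9.60×10⁻⁶ ⇒ P(XY) = 0.0031 atm

P(XY) = 0.0031 atm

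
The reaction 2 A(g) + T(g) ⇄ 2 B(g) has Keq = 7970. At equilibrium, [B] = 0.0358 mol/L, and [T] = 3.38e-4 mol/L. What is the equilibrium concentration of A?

[A] = 0.0218 mol/L

At equilibrium, Keq = [B]² / ([A]²·[T]) = 7970.
(0.0358)² / (([A])²·(3.38e-4)) = 7970
[A]² = 4.76e-4 ⇒ [A] = 0.0218 mol/L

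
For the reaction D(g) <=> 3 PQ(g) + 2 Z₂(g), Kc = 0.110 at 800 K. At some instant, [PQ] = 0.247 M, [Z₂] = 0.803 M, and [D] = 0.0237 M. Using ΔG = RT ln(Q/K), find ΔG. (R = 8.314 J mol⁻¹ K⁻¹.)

Qc = [PQ]³·[Z₂]² / [D] = (0.247)³·(0.803)² / (0.0237) = 0.410
ΔG = RT ln(Qc/Kc) = (8.314 J mol⁻¹ K⁻¹)(800 K) × ln(0.410/0.110)
   = (6.651 kJ/mol)(1.316) = 8.75 kJ/mol
ΔG > 0, so the forward reaction is non-spontaneous (proceeds in reverse).

ΔG = 8.75 kJ/mol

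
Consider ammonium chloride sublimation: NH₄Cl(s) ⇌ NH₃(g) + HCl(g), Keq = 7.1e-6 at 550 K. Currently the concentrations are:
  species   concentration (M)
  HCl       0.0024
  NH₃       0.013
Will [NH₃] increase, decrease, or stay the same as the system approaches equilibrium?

decrease

(NH₄Cl is a pure solid — omitted from Q.)
Q = [NH₃]·[HCl] = (0.013)·(0.0024) = 3.1e-5
Q = 3.1e-5 > Keq = 7.1e-6: net reverse reaction.
NH₃ is a product, so it decreases.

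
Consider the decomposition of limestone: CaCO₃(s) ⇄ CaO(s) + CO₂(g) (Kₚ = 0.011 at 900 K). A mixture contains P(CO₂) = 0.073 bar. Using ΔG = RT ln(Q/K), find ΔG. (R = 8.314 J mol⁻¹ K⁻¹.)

(CaCO₃, CaO are pure solids — omitted from Qₚ.)
Qₚ = P(CO₂) = 0.0730
ΔG = RT ln(Qₚ/Kₚ) = (8.314 J mol⁻¹ K⁻¹)(900 K) × ln(0.0730/0.011)
   = (7.483 kJ/mol)(1.893) = 14.2 kJ/mol
ΔG > 0, so the forward reaction is non-spontaneous (proceeds in reverse).

ΔG = 14.2 kJ/mol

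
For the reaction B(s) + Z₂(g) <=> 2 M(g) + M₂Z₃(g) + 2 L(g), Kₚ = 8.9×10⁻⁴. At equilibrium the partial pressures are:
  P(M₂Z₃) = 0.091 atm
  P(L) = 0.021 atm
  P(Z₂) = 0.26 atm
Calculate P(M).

(B is a pure solid — omitted from Kₚ.)
At equilibrium, Kₚ = P(M)²·P(M₂Z₃)·P(L)² / P(Z₂) = 8.9×10⁻⁴.
(P(M))²·(0.091)·(0.021)² / (0.26) = 8.9×10⁻⁴
P(M)² = 5.77 ⇒ P(M) = 2.4 atm

P(M) = 2.4 atm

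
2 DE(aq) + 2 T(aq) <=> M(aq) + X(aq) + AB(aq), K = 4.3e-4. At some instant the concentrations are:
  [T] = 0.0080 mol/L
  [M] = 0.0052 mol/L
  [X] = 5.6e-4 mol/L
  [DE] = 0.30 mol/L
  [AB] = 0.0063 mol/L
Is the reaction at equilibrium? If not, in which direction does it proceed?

toward reactants

Q = [M]·[X]·[AB] / ([DE]²·[T]²) = (0.0052)·(5.6e-4)·(0.0063) / ((0.30)²·(0.0080)²) = 0.0032
Q = 0.0032 > K = 4.3e-4, so the reverse reaction proceeds.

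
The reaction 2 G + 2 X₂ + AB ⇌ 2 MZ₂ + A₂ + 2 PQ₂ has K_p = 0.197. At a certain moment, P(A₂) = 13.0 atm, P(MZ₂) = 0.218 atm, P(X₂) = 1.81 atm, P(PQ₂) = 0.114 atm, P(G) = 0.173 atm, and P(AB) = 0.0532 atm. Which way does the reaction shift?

Q_p = P(MZ₂)²·P(A₂)·P(PQ₂)² / (P(G)²·P(X₂)²·P(AB)) = (0.218)²·(13.0)·(0.114)² / ((0.173)²·(1.81)²·(0.0532)) = 1.54
Q_p = 1.54 > K_p = 0.197, so the reverse reaction proceeds.

in the reverse direction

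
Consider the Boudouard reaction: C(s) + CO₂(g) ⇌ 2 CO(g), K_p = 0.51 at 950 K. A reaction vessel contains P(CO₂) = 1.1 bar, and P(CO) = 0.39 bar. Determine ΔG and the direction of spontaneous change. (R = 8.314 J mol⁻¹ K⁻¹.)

ΔG = -10.3 kJ/mol; the forward reaction is spontaneous

(C is a pure solid — omitted from Q_p.)
Q_p = P(CO)² / P(CO₂) = (0.39)² / (1.1) = 0.138
ΔG = RT ln(Q_p/K_p) = (8.314 J mol⁻¹ K⁻¹)(950 K) × ln(0.138/0.51)
   = (7.898 kJ/mol)(-1.307) = -10.3 kJ/mol
ΔG < 0, so the forward reaction is spontaneous (proceeds forward).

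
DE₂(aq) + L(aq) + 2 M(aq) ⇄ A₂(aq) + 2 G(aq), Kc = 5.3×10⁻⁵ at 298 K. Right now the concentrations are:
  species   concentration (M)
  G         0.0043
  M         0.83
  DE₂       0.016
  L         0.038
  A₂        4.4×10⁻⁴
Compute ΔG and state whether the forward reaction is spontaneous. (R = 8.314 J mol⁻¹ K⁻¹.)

ΔG = -2.49 kJ/mol; the forward reaction is spontaneous

Qc = [A₂]·[G]² / ([DE₂]·[L]·[M]²) = (4.4×10⁻⁴)·(0.0043)² / ((0.016)·(0.038)·(0.83)²) = 1.94×10⁻⁵
ΔG = RT ln(Qc/Kc) = (8.314 J mol⁻¹ K⁻¹)(298 K) × ln(1.94×10⁻⁵/5.3×10⁻⁵)
   = (2.478 kJ/mol)(-1.005) = -2.49 kJ/mol
ΔG < 0, so the forward reaction is spontaneous (proceeds forward).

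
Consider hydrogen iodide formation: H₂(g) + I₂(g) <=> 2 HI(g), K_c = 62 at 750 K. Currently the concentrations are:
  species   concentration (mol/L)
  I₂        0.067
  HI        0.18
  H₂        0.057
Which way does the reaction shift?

Q_c = [HI]² / ([H₂]·[I₂]) = (0.18)² / ((0.057)·(0.067)) = 8.5
Q_c = 8.5 < K_c = 62, so the forward reaction proceeds.

in the forward direction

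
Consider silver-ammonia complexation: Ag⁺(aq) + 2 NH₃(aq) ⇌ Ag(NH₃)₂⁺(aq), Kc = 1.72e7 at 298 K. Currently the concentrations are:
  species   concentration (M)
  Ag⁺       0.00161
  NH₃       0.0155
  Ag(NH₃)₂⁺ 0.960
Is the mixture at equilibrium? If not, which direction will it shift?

no; Q < K, reaction proceeds forward

Qc = [Ag(NH₃)₂⁺] / ([Ag⁺]·[NH₃]²) = (0.960) / ((0.00161)·(0.0155)²) = 2.48e6
Qc = 2.48e6 < Kc = 1.72e7: net forward reaction.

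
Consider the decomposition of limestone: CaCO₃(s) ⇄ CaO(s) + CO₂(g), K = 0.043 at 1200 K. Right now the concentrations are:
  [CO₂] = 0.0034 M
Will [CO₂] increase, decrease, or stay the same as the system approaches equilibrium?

(CaCO₃, CaO are pure solids — omitted from Q.)
Q = [CO₂] = 0.0034
Q = 0.0034 < K = 0.043: net forward reaction.
CO₂ is a product, so it increases.

increase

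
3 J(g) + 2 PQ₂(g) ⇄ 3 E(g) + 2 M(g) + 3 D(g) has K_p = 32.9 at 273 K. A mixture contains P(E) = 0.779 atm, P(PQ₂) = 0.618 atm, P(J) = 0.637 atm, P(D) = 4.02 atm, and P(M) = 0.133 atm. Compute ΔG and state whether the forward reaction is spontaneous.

ΔG = -4.06 kJ/mol; the forward reaction is spontaneous

Q_p = P(E)³·P(M)²·P(D)³ / (P(J)³·P(PQ₂)²) = (0.779)³·(0.133)²·(4.02)³ / ((0.637)³·(0.618)²) = 5.50
ΔG = RT ln(Q_p/K_p) = (8.314 J mol⁻¹ K⁻¹)(273 K) × ln(5.50/32.9)
   = (2.270 kJ/mol)(-1.789) = -4.06 kJ/mol
ΔG < 0, so the forward reaction is spontaneous (proceeds forward).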